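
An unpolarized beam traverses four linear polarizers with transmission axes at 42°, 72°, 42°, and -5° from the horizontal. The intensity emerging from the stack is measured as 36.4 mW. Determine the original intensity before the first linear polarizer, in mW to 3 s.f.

I₀ ≈ 278 mW

Unpolarized light through the first polarizer → I₁ = ½ I₀, now polarized at 42°.
I₂ = I₁ cos²(72° − 42°) = 0.5 I₀ · cos²(30°) = 0.375 I₀.
I₃ = I₂ cos²(42° − 72°) = 0.375 I₀ · cos²(30°) = 0.2813 I₀.
I₄ = I₃ cos²(-5° − 42°) = 0.2813 I₀ · cos²(47°) = 0.1308 I₀.
So 36.4 mW = 0.1308 I₀, giving I₀ = 36.4/0.1308 = 278.3 mW.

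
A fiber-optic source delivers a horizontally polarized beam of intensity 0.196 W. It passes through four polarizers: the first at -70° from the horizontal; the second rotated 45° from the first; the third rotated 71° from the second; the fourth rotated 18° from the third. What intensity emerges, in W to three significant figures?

I ≈ 0.00110 W

I₁ = 0.196 W · cos²(70°) = 0.02293 W.
I₂ = I₁ · cos²(45°) = 0.02293 · 0.5 = 0.01146 W.
I₃ = I₂ · cos²(71°) = 0.01146 · 0.106 = 0.001215 W.
I₄ = I₃ · cos²(18°) = 0.001215 · 0.9045 = 0.001099 W.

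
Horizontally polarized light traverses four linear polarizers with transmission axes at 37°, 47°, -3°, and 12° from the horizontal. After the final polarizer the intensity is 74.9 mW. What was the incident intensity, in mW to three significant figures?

I₀ ≈ 314 mW

I₁ = I₀ cos²(37° − 0°) = I₀ cos²(37°) = 0.6378 I₀.
I₂ = I₁ cos²(47° − 37°) = 0.6378 I₀ · cos²(10°) = 0.6186 I₀.
I₃ = I₂ cos²(-3° − 47°) = 0.6186 I₀ · cos²(50°) = 0.2556 I₀.
I₄ = I₃ cos²(12° + 3°) = 0.2556 I₀ · cos²(15°) = 0.2385 I₀.
So 74.9 mW = 0.2385 I₀, giving I₀ = 74.9/0.2385 = 314.1 mW.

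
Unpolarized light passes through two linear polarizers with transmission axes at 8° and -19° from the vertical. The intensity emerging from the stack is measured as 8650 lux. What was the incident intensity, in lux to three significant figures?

I₀ ≈ 2.18e4 lux

Unpolarized light through the first polarizer → I₁ = ½ I₀, now polarized at 8°.
I₂ = I₁ cos²(-19° − 8°) = 0.5 I₀ · cos²(27°) = 0.3969 I₀.
So 8650 lux = 0.3969 I₀, giving I₀ = 8650/0.3969 = 2.179e+04 lux.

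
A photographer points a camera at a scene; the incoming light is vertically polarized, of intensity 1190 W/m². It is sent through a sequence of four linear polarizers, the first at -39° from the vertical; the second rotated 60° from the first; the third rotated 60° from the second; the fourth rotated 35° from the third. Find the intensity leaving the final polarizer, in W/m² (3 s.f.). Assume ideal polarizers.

I₁ = 1190 W/m² · cos²(39°) = 718.7 W/m².
I₂ = I₁ · cos²(60°) = 718.7 · 0.25 = 179.7 W/m².
I₃ = I₂ · cos²(60°) = 179.7 · 0.25 = 44.92 W/m².
I₄ = I₃ · cos²(35°) = 44.92 · 0.671 = 30.14 W/m².

I ≈ 30.1 W/m²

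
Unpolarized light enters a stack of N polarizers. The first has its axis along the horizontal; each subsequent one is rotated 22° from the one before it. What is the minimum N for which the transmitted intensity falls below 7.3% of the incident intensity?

N = 14

First polarizer halves the unpolarized light: factor 1/2.
Each further stage multiplies by cos²(22°) = 0.8597.
After N polarizers: T = 0.5·0.8597^(N−1). Require T < 0.073 ⇒ N−1 > ln(0.073/0.5)/ln(0.8597) = 12.73, so N−1 ≥ 13 and N = 14.
Check: N=14 gives T = 0.07003 < 0.073; N=13 gives T = 0.08146.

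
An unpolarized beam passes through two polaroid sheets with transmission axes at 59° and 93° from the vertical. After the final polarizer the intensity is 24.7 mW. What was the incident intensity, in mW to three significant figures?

Unpolarized light through the first polarizer → I₁ = ½ I₀, now polarized at 59°.
I₂ = I₁ cos²(93° − 59°) = 0.5 I₀ · cos²(34°) = 0.3437 I₀.
So 24.7 mW = 0.3437 I₀, giving I₀ = 24.7/0.3437 = 71.88 mW.

I₀ ≈ 71.9 mW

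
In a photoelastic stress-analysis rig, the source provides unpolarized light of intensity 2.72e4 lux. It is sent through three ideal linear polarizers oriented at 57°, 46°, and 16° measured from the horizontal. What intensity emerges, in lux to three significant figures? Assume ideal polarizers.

I ≈ 9830 lux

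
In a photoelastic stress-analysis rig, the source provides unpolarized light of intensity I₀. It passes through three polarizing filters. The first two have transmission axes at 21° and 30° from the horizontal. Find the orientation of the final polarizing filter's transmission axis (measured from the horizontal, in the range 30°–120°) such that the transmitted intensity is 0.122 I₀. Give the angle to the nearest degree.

Unpolarized light through the first polarizer → I₁ = ½ I₀, now polarized at 21°.
I₂ = I₁ cos²(30° − 21°) = 0.5 I₀ · cos²(9°) = 0.4878 I₀.
Need I₃/I₀ = 0.122, so cos²(θ − 30°) = 0.122 / 0.4878 = 0.2501.
θ − 30° = arccos(√0.2501) = 60.0°, giving θ ≈ 30 + 60.0 = 90.0°.

θ ≈ 90°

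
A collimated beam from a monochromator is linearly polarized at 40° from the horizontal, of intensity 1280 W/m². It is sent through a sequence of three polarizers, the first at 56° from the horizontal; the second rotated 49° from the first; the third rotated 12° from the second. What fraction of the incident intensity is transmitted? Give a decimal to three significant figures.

I/I₀ ≈ 0.381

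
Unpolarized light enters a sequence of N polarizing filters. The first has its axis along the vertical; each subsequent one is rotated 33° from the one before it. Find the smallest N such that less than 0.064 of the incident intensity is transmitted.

First polarizer halves the unpolarized light: factor 1/2.
Each further stage multiplies by cos²(33°) = 0.7034.
After N polarizers: T = 0.5·0.7034^(N−1). Require T < 0.064 ⇒ N−1 > ln(0.064/0.5)/ln(0.7034) = 5.84, so N−1 ≥ 6 and N = 7.
Check: N=7 gives T = 0.06054 < 0.064; N=6 gives T = 0.08608.

N = 7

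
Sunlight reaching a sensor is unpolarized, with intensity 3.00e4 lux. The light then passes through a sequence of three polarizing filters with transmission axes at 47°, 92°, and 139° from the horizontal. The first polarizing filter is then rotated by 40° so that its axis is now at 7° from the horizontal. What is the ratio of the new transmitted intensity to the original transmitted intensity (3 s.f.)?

I_new/I_old ≈ 0.0152

Before rotation:
Unpolarized light through the first polarizer → I₁ = ½ I₀, now polarized at 47°.
I₂ = I₁ cos²(92° − 47°) = 0.5 I₀ · cos²(45°) = 0.25 I₀.
I₃ = I₂ cos²(139° − 92°) = 0.25 I₀ · cos²(47°) = 0.1163 I₀.
After rotation:
Unpolarized light through the first polarizer → I₁ = ½ I₀, now polarized at 7°.
I₂ = I₁ cos²(92° − 7°) = 0.5 I₀ · cos²(85°) = 0.003798 I₀.
I₃ = I₂ cos²(139° − 92°) = 0.003798 I₀ · cos²(47°) = 0.001767 I₀.
Ratio = 0.001767 / 0.1163 = 0.01519.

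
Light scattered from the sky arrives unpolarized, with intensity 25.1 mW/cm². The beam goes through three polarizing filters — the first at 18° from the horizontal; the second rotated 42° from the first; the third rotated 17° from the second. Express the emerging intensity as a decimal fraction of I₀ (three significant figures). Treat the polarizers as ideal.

I/I₀ ≈ 0.253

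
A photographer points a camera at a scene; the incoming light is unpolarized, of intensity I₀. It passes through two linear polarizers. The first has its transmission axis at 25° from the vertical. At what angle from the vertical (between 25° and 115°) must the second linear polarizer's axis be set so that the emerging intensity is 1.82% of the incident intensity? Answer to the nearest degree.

θ ≈ 104°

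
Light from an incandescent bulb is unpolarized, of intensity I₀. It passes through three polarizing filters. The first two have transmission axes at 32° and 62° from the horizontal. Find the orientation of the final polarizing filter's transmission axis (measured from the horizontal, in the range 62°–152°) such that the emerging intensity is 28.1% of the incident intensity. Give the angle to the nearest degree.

θ ≈ 92°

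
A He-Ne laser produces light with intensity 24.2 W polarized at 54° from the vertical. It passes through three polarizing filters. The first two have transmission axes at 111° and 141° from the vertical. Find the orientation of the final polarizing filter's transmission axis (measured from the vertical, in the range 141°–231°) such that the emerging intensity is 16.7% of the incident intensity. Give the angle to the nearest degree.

By Malus's law, I₁ = I₀ cos²(111° − 54°) = I₀ cos²(57°) = 0.2966 I₀.
I₂ = I₁ cos²(141° − 111°) = 0.2966 I₀ · cos²(30°) = 0.2225 I₀.
Need I₃/I₀ = 0.167, so cos²(θ − 141°) = 0.167 / 0.2225 = 0.7507.
θ − 141° = arccos(√0.7507) = 30.0°, giving θ ≈ 141 + 30.0 = 171.0°.

θ ≈ 171°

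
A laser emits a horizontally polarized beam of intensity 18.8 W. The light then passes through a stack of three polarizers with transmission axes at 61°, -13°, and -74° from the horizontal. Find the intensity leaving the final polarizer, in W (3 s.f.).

I ≈ 0.0789 W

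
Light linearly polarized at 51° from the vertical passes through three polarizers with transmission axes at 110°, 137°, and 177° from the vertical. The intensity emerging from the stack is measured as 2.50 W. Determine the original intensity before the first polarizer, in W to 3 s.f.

I₁ = I₀ cos²(110° − 51°) = I₀ cos²(59°) = 0.2653 I₀.
I₂ = I₁ cos²(137° − 110°) = 0.2653 I₀ · cos²(27°) = 0.2106 I₀.
I₃ = I₂ cos²(177° − 137°) = 0.2106 I₀ · cos²(40°) = 0.1236 I₀.
So 2.50 W = 0.1236 I₀, giving I₀ = 2.50/0.1236 = 20.23 W.

I₀ ≈ 20.2 W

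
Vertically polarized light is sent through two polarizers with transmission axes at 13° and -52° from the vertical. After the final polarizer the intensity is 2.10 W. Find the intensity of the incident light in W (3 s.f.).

I₁ = I₀ cos²(13° − 0°) = I₀ cos²(13°) = 0.9494 I₀.
I₂ = I₁ cos²(-52° − 13°) = 0.9494 I₀ · cos²(65°) = 0.1696 I₀.
So 2.10 W = 0.1696 I₀, giving I₀ = 2.10/0.1696 = 12.38 W.

I₀ ≈ 12.4 W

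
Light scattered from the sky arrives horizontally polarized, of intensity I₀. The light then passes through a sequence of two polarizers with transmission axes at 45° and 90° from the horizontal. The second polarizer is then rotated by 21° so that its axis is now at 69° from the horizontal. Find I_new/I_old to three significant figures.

Before rotation:
By Malus's law, I₁ = I₀ cos²(45° − 0°) = I₀ cos²(45°) = 0.5 I₀.
I₂ = I₁ cos²(90° − 45°) = 0.5 I₀ · cos²(45°) = 0.25 I₀.
After rotation:
I₁ = I₀ cos²(45° − 0°) = I₀ cos²(45°) = 0.5 I₀.
I₂ = I₁ cos²(69° − 45°) = 0.5 I₀ · cos²(24°) = 0.4173 I₀.
Ratio = 0.4173 / 0.25 = 1.669.

I_new/I_old ≈ 1.67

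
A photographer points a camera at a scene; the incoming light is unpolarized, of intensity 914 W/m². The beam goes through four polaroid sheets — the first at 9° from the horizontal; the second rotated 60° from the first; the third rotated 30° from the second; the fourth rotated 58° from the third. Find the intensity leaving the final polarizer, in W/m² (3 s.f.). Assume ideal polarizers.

Unpolarized light through the first polarizer → I₁ = 914 W/m²/2 = 457 W/m², polarized at 9°.
I₂ = I₁ · cos²(60°) = 457 · 0.25 = 114.3 W/m².
I₃ = I₂ · cos²(30°) = 114.3 · 0.75 = 85.69 W/m².
I₄ = I₃ · cos²(58°) = 85.69 · 0.2808 = 24.06 W/m².

I ≈ 24.1 W/m²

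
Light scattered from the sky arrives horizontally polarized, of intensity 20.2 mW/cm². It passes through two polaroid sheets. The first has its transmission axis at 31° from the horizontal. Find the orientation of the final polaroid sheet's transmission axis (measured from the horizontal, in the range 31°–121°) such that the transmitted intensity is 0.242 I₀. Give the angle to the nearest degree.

θ ≈ 86°

I₁ = I₀ cos²(31° − 0°) = I₀ cos²(31°) = 0.7347 I₀.
Need I₂/I₀ = 0.242, so cos²(θ − 31°) = 0.242 / 0.7347 = 0.3294.
θ − 31° = arccos(√0.3294) = 55.0°, giving θ ≈ 31 + 55.0 = 86.0°.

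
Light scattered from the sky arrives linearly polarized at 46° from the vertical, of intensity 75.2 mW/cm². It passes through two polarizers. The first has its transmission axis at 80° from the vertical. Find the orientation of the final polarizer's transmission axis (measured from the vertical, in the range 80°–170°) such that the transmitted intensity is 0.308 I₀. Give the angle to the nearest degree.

θ ≈ 128°

By Malus's law, I₁ = I₀ cos²(80° − 46°) = I₀ cos²(34°) = 0.6873 I₀.
Need I₂/I₀ = 0.308, so cos²(θ − 80°) = 0.308 / 0.6873 = 0.4481.
θ − 80° = arccos(√0.4481) = 48.0°, giving θ ≈ 80 + 48.0 = 128.0°.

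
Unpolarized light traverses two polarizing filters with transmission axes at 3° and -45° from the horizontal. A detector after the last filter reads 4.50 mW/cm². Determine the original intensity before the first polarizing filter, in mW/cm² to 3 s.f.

I₀ ≈ 20.1 mW/cm²

Unpolarized light through the first polarizer → I₁ = ½ I₀, now polarized at 3°.
I₂ = I₁ cos²(-45° − 3°) = 0.5 I₀ · cos²(48°) = 0.2239 I₀.
So 4.50 mW/cm² = 0.2239 I₀, giving I₀ = 4.50/0.2239 = 20.1 mW/cm².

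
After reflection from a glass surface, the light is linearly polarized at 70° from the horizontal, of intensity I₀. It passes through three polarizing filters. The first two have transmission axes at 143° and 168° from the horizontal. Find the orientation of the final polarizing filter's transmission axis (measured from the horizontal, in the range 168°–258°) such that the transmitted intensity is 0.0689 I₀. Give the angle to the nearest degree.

θ ≈ 176°

I₁ = I₀ cos²(143° − 70°) = I₀ cos²(73°) = 0.08548 I₀.
I₂ = I₁ cos²(168° − 143°) = 0.08548 I₀ · cos²(25°) = 0.07021 I₀.
Need I₃/I₀ = 0.0689, so cos²(θ − 168°) = 0.0689 / 0.07021 = 0.9813.
θ − 168° = arccos(√0.9813) = 7.9°, giving θ ≈ 168 + 7.9 = 175.9°.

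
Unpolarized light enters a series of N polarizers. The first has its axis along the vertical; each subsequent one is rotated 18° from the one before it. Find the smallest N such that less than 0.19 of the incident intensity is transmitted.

First polarizer halves the unpolarized light: factor 1/2.
Each further stage multiplies by cos²(18°) = 0.9045.
After N polarizers: T = 0.5·0.9045^(N−1). Require T < 0.19 ⇒ N−1 > ln(0.19/0.5)/ln(0.9045) = 9.64, so N−1 ≥ 10 and N = 11.
Check: N=11 gives T = 0.1833 < 0.19; N=10 gives T = 0.2026.

N = 11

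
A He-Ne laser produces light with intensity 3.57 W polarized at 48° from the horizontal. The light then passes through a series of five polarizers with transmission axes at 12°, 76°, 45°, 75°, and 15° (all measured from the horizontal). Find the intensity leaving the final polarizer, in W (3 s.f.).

I ≈ 0.0619 W

I₁ = 3.57 W · cos²(36°) = 2.337 W.
I₂ = I₁ · cos²(64°) = 2.337 · 0.1922 = 0.449 W.
I₃ = I₂ · cos²(31°) = 0.449 · 0.7347 = 0.3299 W.
I₄ = I₃ · cos²(30°) = 0.3299 · 0.75 = 0.2474 W.
I₅ = I₄ · cos²(60°) = 0.2474 · 0.25 = 0.06186 W.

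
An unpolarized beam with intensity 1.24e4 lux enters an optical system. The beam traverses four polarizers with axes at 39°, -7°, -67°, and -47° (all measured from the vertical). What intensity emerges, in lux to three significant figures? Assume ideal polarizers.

Unpolarized light through the first polarizer → I₁ = 1.24e4 lux/2 = 6200 lux, polarized at 39°.
I₂ = I₁ · cos²(46°) = 6200 · 0.4826 = 2992 lux.
I₃ = I₂ · cos²(60°) = 2992 · 0.25 = 748 lux.
I₄ = I₃ · cos²(20°) = 748 · 0.883 = 660.5 lux.

I ≈ 660 lux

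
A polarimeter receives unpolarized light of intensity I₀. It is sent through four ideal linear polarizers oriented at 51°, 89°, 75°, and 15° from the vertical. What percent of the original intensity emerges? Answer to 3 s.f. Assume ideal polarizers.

Unpolarized light through the first polarizer → I₁ = ½ I₀, now polarized at 51°.
I₂ = I₁ cos²(89° − 51°) = 0.5 I₀ · cos²(38°) = 0.3105 I₀.
I₃ = I₂ cos²(75° − 89°) = 0.3105 I₀ · cos²(14°) = 0.2923 I₀.
I₄ = I₃ cos²(15° − 75°) = 0.2923 I₀ · cos²(60°) = 0.07308 I₀.
That is 7.308% of the incident intensity.

≈ 7.31%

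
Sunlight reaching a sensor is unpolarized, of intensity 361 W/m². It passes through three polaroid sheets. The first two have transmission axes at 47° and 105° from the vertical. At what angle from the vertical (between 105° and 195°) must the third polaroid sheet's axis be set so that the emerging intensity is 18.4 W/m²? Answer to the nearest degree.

θ ≈ 158°

Unpolarized light through the first polarizer → I₁ = ½ I₀, now polarized at 47°.
I₂ = I₁ cos²(105° − 47°) = 0.5 I₀ · cos²(58°) = 0.1404 I₀.
Target fraction: 18.4 / 361 W/m² = 0.05097 of I₀.
Need I₃/I₀ = 0.05097, so cos²(θ − 105°) = 0.05097 / 0.1404 = 0.363.
θ − 105° = arccos(√0.363) = 53.0°, giving θ ≈ 105 + 53.0 = 158.0°.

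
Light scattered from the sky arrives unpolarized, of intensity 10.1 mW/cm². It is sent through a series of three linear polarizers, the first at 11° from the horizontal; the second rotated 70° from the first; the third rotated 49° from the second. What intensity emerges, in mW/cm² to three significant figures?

Unpolarized light through the first polarizer → I₁ = 10.1 mW/cm²/2 = 5.05 mW/cm², polarized at 11°.
I₂ = I₁ · cos²(70°) = 5.05 · 0.117 = 0.5907 mW/cm².
I₃ = I₂ · cos²(49°) = 0.5907 · 0.4304 = 0.2543 mW/cm².

I ≈ 0.254 mW/cm²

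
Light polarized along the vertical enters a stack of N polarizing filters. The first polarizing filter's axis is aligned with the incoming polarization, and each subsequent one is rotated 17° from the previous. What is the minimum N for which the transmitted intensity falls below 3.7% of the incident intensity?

N = 38

First polarizer is aligned with the polarization: full transmission.
Each further stage multiplies by cos²(17°) = 0.9145.
After N polarizers: T = 0.9145^(N−1). Require T < 0.037 ⇒ N−1 > ln(0.037)/ln(0.9145) = 36.90, so N−1 ≥ 37 and N = 38.
Check: N=38 gives T = 0.03665 < 0.037; N=37 gives T = 0.04008.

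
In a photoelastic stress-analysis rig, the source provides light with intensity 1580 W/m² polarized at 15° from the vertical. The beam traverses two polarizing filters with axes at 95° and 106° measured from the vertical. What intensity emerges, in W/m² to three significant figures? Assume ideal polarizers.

I₁ = 1580 W/m² · cos²(80°) = 47.64 W/m².
I₂ = I₁ · cos²(11°) = 47.64 · 0.9636 = 45.91 W/m².

I ≈ 45.9 W/m²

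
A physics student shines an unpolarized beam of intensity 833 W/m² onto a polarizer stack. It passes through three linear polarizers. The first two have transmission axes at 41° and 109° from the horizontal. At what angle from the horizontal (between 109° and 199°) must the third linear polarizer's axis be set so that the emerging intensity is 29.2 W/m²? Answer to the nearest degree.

θ ≈ 154°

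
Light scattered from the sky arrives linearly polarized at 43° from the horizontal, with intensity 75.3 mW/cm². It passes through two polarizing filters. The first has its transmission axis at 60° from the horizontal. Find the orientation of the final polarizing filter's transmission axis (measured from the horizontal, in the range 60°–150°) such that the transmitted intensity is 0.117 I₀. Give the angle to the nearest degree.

θ ≈ 129°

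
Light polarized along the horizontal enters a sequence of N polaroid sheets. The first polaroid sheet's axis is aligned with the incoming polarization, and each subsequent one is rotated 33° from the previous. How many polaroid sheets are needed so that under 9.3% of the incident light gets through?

N = 8

First polarizer is aligned with the polarization: full transmission.
Each further stage multiplies by cos²(33°) = 0.7034.
After N polarizers: T = 0.7034^(N−1). Require T < 0.093 ⇒ N−1 > ln(0.093)/ln(0.7034) = 6.75, so N−1 ≥ 7 and N = 8.
Check: N=8 gives T = 0.08517 < 0.093; N=7 gives T = 0.1211.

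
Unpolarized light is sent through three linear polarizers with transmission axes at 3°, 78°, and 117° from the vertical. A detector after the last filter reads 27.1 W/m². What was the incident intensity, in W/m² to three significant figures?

Unpolarized light through the first polarizer → I₁ = ½ I₀, now polarized at 3°.
I₂ = I₁ cos²(78° − 3°) = 0.5 I₀ · cos²(75°) = 0.03349 I₀.
I₃ = I₂ cos²(117° − 78°) = 0.03349 I₀ · cos²(39°) = 0.02023 I₀.
So 27.1 W/m² = 0.02023 I₀, giving I₀ = 27.1/0.02023 = 1340 W/m².

I₀ ≈ 1340 W/m²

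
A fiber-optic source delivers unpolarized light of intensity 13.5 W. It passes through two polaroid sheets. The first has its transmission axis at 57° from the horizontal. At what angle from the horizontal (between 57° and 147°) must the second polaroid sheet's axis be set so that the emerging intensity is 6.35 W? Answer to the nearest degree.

θ ≈ 71°

Unpolarized light through the first polarizer → I₁ = ½ I₀, now polarized at 57°.
Target fraction: 6.35 / 13.5 W = 0.4704 of I₀.
Need I₂/I₀ = 0.4704, so cos²(θ − 57°) = 0.4704 / 0.5 = 0.9407.
θ − 57° = arccos(√0.9407) = 14.1°, giving θ ≈ 57 + 14.1 = 71.1°.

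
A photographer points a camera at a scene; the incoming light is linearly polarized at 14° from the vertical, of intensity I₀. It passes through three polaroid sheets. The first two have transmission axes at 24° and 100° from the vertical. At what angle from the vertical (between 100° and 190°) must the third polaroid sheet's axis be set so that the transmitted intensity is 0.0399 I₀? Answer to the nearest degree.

θ ≈ 133°

By Malus's law, I₁ = I₀ cos²(24° − 14°) = I₀ cos²(10°) = 0.9698 I₀.
I₂ = I₁ cos²(100° − 24°) = 0.9698 I₀ · cos²(76°) = 0.05676 I₀.
Need I₃/I₀ = 0.0399, so cos²(θ − 100°) = 0.0399 / 0.05676 = 0.7029.
θ − 100° = arccos(√0.7029) = 33.0°, giving θ ≈ 100 + 33.0 = 133.0°.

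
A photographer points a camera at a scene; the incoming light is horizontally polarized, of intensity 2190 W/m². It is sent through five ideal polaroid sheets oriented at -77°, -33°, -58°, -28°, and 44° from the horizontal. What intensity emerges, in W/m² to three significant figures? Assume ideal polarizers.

I ≈ 3.37 W/m²

I₁ = 2190 W/m² · cos²(77°) = 110.8 W/m².
I₂ = I₁ · cos²(44°) = 110.8 · 0.5174 = 57.34 W/m².
I₃ = I₂ · cos²(25°) = 57.34 · 0.8214 = 47.1 W/m².
I₄ = I₃ · cos²(30°) = 47.1 · 0.75 = 35.33 W/m².
I₅ = I₄ · cos²(72°) = 35.33 · 0.09549 = 3.373 W/m².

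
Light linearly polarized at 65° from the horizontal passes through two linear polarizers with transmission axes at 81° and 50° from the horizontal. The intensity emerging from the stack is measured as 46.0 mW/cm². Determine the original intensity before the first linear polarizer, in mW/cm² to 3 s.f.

I₀ ≈ 67.8 mW/cm²

I₁ = I₀ cos²(81° − 65°) = I₀ cos²(16°) = 0.924 I₀.
I₂ = I₁ cos²(50° − 81°) = 0.924 I₀ · cos²(31°) = 0.6789 I₀.
So 46.0 mW/cm² = 0.6789 I₀, giving I₀ = 46.0/0.6789 = 67.76 mW/cm².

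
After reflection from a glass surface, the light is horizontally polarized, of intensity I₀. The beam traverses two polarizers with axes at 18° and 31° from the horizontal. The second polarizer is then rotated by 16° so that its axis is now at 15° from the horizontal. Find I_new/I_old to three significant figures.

I_new/I_old ≈ 1.05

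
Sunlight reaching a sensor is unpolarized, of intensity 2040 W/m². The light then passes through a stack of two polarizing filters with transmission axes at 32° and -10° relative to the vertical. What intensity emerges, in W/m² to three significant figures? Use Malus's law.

I ≈ 563 W/m²

Unpolarized light through the first polarizer → I₁ = 2040 W/m²/2 = 1020 W/m², polarized at 32°.
I₂ = I₁ · cos²(42°) = 1020 · 0.5523 = 563.3 W/m².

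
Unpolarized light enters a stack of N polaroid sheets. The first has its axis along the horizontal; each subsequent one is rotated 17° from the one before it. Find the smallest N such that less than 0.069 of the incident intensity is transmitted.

First polarizer halves the unpolarized light: factor 1/2.
Each further stage multiplies by cos²(17°) = 0.9145.
After N polarizers: T = 0.5·0.9145^(N−1). Require T < 0.069 ⇒ N−1 > ln(0.069/0.5)/ln(0.9145) = 22.16, so N−1 ≥ 23 and N = 24.
Check: N=24 gives T = 0.06403 < 0.069; N=23 gives T = 0.07002.

N = 24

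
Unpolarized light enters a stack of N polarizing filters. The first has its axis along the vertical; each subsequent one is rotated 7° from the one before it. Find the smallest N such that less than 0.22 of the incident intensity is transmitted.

N = 56

First polarizer halves the unpolarized light: factor 1/2.
Each further stage multiplies by cos²(7°) = 0.9851.
After N polarizers: T = 0.5·0.9851^(N−1). Require T < 0.22 ⇒ N−1 > ln(0.22/0.5)/ln(0.9851) = 54.87, so N−1 ≥ 55 and N = 56.
Check: N=56 gives T = 0.2196 < 0.22; N=55 gives T = 0.2229.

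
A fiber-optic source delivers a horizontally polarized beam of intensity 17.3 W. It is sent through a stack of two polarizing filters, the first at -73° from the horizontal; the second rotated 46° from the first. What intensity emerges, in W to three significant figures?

I ≈ 0.714 W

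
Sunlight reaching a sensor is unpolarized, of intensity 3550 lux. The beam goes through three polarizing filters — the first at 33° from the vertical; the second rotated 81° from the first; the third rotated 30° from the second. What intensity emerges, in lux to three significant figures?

Unpolarized light through the first polarizer → I₁ = 3550 lux/2 = 1775 lux, polarized at 33°.
I₂ = I₁ · cos²(81°) = 1775 · 0.02447 = 43.44 lux.
I₃ = I₂ · cos²(30°) = 43.44 · 0.75 = 32.58 lux.

I ≈ 32.6 lux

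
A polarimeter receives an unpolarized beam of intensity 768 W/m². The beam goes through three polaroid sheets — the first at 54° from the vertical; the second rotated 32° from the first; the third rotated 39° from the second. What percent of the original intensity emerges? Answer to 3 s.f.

Unpolarized light through the first polarizer → I₁ = 768 W/m²/2 = 384 W/m², polarized at 54°.
I₂ = I₁ · cos²(32°) = 384 · 0.7192 = 276.2 W/m².
I₃ = I₂ · cos²(39°) = 276.2 · 0.604 = 166.8 W/m².
That is 21.72% of the incident intensity.

≈ 21.7%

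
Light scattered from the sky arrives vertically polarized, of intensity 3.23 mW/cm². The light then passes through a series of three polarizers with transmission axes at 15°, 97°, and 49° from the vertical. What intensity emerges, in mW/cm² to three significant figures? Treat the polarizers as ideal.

I ≈ 0.0261 mW/cm²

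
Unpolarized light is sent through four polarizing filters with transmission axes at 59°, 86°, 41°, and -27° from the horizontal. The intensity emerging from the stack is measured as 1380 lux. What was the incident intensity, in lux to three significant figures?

I₀ ≈ 4.95e4 lux

Unpolarized light through the first polarizer → I₁ = ½ I₀, now polarized at 59°.
I₂ = I₁ cos²(86° − 59°) = 0.5 I₀ · cos²(27°) = 0.3969 I₀.
I₃ = I₂ cos²(41° − 86°) = 0.3969 I₀ · cos²(45°) = 0.1985 I₀.
I₄ = I₃ cos²(-27° − 41°) = 0.1985 I₀ · cos²(68°) = 0.02785 I₀.
So 1380 lux = 0.02785 I₀, giving I₀ = 1380/0.02785 = 4.955e+04 lux.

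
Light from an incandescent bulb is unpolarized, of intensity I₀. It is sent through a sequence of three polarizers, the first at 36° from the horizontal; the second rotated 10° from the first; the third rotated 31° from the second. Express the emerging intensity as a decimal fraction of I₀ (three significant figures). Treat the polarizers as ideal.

≈ 0.356 I₀

Unpolarized light through the first polarizer → I₁ = ½ I₀, now polarized at 36°.
I₂ = I₁ cos²(10°) = 0.5 · 0.9698 I₀ = 0.4849 I₀.
I₃ = I₂ cos²(31°) = 0.4849 · 0.7347 I₀ = 0.3563 I₀.
Transmitted fraction = 0.3563.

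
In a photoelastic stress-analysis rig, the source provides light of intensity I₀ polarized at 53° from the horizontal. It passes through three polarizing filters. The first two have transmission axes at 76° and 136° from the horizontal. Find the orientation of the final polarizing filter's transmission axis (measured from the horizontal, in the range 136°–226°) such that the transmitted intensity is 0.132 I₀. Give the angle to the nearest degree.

I₁ = I₀ cos²(76° − 53°) = I₀ cos²(23°) = 0.8473 I₀.
I₂ = I₁ cos²(136° − 76°) = 0.8473 I₀ · cos²(60°) = 0.2118 I₀.
Need I₃/I₀ = 0.132, so cos²(θ − 136°) = 0.132 / 0.2118 = 0.6231.
θ − 136° = arccos(√0.6231) = 37.9°, giving θ ≈ 136 + 37.9 = 173.9°.

θ ≈ 174°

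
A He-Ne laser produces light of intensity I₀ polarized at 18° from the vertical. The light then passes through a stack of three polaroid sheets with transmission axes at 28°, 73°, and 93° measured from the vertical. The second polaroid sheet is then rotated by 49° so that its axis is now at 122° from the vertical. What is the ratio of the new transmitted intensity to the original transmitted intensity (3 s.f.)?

Before rotation:
By Malus's law, I₁ = I₀ cos²(28° − 18°) = I₀ cos²(10°) = 0.9698 I₀.
I₂ = I₁ cos²(73° − 28°) = 0.9698 I₀ · cos²(45°) = 0.4849 I₀.
I₃ = I₂ cos²(93° − 73°) = 0.4849 I₀ · cos²(20°) = 0.4282 I₀.
After rotation:
I₁ = I₀ cos²(28° − 18°) = I₀ cos²(10°) = 0.9698 I₀.
Angle between axes 1 and 2: 86°. I₂ = 0.9698 I₀ · cos²(86°) = 0.004719 I₀.
I₃ = I₂ cos²(93° − 122°) = 0.004719 I₀ · cos²(29°) = 0.00361 I₀.
Ratio = 0.00361 / 0.4282 = 0.008431.

I_new/I_old ≈ 0.00843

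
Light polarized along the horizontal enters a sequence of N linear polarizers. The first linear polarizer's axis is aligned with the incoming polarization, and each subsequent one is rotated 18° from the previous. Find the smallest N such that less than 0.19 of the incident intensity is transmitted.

N = 18

First polarizer is aligned with the polarization: full transmission.
Each further stage multiplies by cos²(18°) = 0.9045.
After N polarizers: T = 0.9045^(N−1). Require T < 0.19 ⇒ N−1 > ln(0.19)/ln(0.9045) = 16.55, so N−1 ≥ 17 and N = 18.
Check: N=18 gives T = 0.1816 < 0.19; N=17 gives T = 0.2007.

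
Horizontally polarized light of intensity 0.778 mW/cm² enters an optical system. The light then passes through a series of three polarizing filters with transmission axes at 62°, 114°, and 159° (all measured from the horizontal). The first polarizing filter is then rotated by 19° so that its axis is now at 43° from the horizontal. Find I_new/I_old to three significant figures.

I_new/I_old ≈ 0.679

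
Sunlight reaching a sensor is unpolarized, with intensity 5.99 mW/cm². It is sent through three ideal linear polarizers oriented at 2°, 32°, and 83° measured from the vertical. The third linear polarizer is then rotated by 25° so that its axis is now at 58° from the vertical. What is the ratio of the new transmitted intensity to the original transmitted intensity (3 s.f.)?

I_new/I_old ≈ 2.04

Before rotation:
Unpolarized light through the first polarizer → I₁ = ½ I₀, now polarized at 2°.
I₂ = I₁ cos²(32° − 2°) = 0.5 I₀ · cos²(30°) = 0.375 I₀.
I₃ = I₂ cos²(83° − 32°) = 0.375 I₀ · cos²(51°) = 0.1485 I₀.
After rotation:
Unpolarized light through the first polarizer → I₁ = ½ I₀, now polarized at 2°.
I₂ = I₁ cos²(32° − 2°) = 0.5 I₀ · cos²(30°) = 0.375 I₀.
I₃ = I₂ cos²(58° − 32°) = 0.375 I₀ · cos²(26°) = 0.3029 I₀.
Ratio = 0.3029 / 0.1485 = 2.04.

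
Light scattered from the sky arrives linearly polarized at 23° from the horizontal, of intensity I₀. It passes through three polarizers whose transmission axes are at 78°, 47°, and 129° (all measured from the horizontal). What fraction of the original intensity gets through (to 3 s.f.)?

≈ 0.00468 I₀

By Malus's law, I₁ = I₀ cos²(78° − 23°) = I₀ cos²(55°) = 0.329 I₀.
I₂ = I₁ cos²(47° − 78°) = 0.329 I₀ · cos²(31°) = 0.2417 I₀.
I₃ = I₂ cos²(129° − 47°) = 0.2417 I₀ · cos²(82°) = 0.004682 I₀.
Transmitted fraction = 0.004682.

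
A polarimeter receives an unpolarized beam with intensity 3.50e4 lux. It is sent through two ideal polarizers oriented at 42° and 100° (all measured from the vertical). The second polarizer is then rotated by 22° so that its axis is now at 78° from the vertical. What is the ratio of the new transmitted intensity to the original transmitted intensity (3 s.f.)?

I_new/I_old ≈ 2.33

Before rotation:
Unpolarized light through the first polarizer → I₁ = ½ I₀, now polarized at 42°.
I₂ = I₁ cos²(100° − 42°) = 0.5 I₀ · cos²(58°) = 0.1404 I₀.
After rotation:
Unpolarized light through the first polarizer → I₁ = ½ I₀, now polarized at 42°.
I₂ = I₁ cos²(78° − 42°) = 0.5 I₀ · cos²(36°) = 0.3273 I₀.
Ratio = 0.3273 / 0.1404 = 2.331.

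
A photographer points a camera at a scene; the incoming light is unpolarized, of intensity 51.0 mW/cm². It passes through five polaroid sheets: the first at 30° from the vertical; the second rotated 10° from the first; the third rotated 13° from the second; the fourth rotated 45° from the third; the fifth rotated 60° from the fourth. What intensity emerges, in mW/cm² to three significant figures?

Unpolarized light through the first polarizer → I₁ = 51.0 mW/cm²/2 = 25.5 mW/cm², polarized at 30°.
I₂ = I₁ · cos²(10°) = 25.5 · 0.9698 = 24.73 mW/cm².
I₃ = I₂ · cos²(13°) = 24.73 · 0.9494 = 23.48 mW/cm².
I₄ = I₃ · cos²(45°) = 23.48 · 0.5 = 11.74 mW/cm².
I₅ = I₄ · cos²(60°) = 11.74 · 0.25 = 2.935 mW/cm².

I ≈ 2.93 mW/cm²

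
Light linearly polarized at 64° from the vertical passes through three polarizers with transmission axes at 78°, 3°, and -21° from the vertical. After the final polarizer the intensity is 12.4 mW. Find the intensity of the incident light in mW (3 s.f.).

I₁ = I₀ cos²(78° − 64°) = I₀ cos²(14°) = 0.9415 I₀.
I₂ = I₁ cos²(3° − 78°) = 0.9415 I₀ · cos²(75°) = 0.06307 I₀.
I₃ = I₂ cos²(-21° − 3°) = 0.06307 I₀ · cos²(24°) = 0.05263 I₀.
So 12.4 mW = 0.05263 I₀, giving I₀ = 12.4/0.05263 = 235.6 mW.

I₀ ≈ 236 mW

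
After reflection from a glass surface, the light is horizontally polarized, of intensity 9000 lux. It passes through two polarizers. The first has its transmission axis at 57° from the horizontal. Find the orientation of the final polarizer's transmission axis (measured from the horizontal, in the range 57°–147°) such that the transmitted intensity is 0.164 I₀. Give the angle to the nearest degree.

θ ≈ 99°

I₁ = I₀ cos²(57° − 0°) = I₀ cos²(57°) = 0.2966 I₀.
Need I₂/I₀ = 0.164, so cos²(θ − 57°) = 0.164 / 0.2966 = 0.5529.
θ − 57° = arccos(√0.5529) = 42.0°, giving θ ≈ 57 + 42.0 = 99.0°.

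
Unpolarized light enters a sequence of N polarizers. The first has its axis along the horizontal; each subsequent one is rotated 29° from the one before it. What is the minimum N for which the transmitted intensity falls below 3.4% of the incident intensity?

First polarizer halves the unpolarized light: factor 1/2.
Each further stage multiplies by cos²(29°) = 0.765.
After N polarizers: T = 0.5·0.765^(N−1). Require T < 0.034 ⇒ N−1 > ln(0.034/0.5)/ln(0.765) = 10.03, so N−1 ≥ 11 and N = 12.
Check: N=12 gives T = 0.02624 < 0.034; N=11 gives T = 0.0343.

N = 12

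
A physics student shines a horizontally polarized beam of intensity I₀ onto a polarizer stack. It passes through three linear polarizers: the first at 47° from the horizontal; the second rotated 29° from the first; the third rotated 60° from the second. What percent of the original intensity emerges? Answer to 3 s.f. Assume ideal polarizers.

≈ 8.89%

I₁ = I₀ cos²(47° − 0°) = I₀ cos²(47°) = 0.4651 I₀.
I₂ = I₁ cos²(29°) = 0.4651 · 0.765 I₀ = 0.3558 I₀.
I₃ = I₂ cos²(60°) = 0.3558 · 0.25 I₀ = 0.08895 I₀.
That is 8.895% of the incident intensity.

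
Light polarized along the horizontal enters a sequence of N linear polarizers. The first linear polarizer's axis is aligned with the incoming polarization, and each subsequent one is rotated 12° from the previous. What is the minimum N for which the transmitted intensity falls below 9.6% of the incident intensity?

First polarizer is aligned with the polarization: full transmission.
Each further stage multiplies by cos²(12°) = 0.9568.
After N polarizers: T = 0.9568^(N−1). Require T < 0.096 ⇒ N−1 > ln(0.096)/ln(0.9568) = 53.03, so N−1 ≥ 54 and N = 55.
Check: N=55 gives T = 0.09198 < 0.096; N=54 gives T = 0.09613.

N = 55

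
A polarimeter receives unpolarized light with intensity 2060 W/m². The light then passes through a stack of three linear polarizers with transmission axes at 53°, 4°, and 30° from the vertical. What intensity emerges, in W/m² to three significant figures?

Unpolarized light through the first polarizer → I₁ = 2060 W/m²/2 = 1030 W/m², polarized at 53°.
I₂ = I₁ · cos²(49°) = 1030 · 0.4304 = 443.3 W/m².
I₃ = I₂ · cos²(26°) = 443.3 · 0.8078 = 358.1 W/m².

I ≈ 358 W/m²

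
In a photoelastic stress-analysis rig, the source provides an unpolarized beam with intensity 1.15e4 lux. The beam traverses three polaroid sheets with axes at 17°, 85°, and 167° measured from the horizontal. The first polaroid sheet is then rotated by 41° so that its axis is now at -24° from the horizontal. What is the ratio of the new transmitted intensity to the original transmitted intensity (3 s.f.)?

I_new/I_old ≈ 0.755

Before rotation:
Unpolarized light through the first polarizer → I₁ = ½ I₀, now polarized at 17°.
I₂ = I₁ cos²(85° − 17°) = 0.5 I₀ · cos²(68°) = 0.07017 I₀.
I₃ = I₂ cos²(167° − 85°) = 0.07017 I₀ · cos²(82°) = 0.001359 I₀.
After rotation:
Unpolarized light through the first polarizer → I₁ = ½ I₀, now polarized at -24°.
Angle between axes 1 and 2: 71°. I₂ = 0.5 I₀ · cos²(71°) = 0.053 I₀.
I₃ = I₂ cos²(167° − 85°) = 0.053 I₀ · cos²(82°) = 0.001027 I₀.
Ratio = 0.001027 / 0.001359 = 0.7553.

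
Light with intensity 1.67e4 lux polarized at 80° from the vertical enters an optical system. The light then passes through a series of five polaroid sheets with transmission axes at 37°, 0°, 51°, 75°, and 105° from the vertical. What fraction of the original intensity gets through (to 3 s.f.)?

I/I₀ ≈ 0.0846

I₁ = 1.67e4 lux · cos²(43°) = 8932 lux.
I₂ = I₁ · cos²(37°) = 8932 · 0.6378 = 5697 lux.
I₃ = I₂ · cos²(51°) = 5697 · 0.396 = 2256 lux.
I₄ = I₃ · cos²(24°) = 2256 · 0.8346 = 1883 lux.
I₅ = I₄ · cos²(30°) = 1883 · 0.75 = 1412 lux.
Transmitted fraction = 0.08457.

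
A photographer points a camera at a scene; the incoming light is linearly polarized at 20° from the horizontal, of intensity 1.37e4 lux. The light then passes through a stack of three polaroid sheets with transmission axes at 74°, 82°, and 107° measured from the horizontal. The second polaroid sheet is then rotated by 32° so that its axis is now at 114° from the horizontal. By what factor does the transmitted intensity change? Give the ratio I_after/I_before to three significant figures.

Before rotation:
By Malus's law, I₁ = I₀ cos²(74° − 20°) = I₀ cos²(54°) = 0.3455 I₀.
I₂ = I₁ cos²(82° − 74°) = 0.3455 I₀ · cos²(8°) = 0.3388 I₀.
I₃ = I₂ cos²(107° − 82°) = 0.3388 I₀ · cos²(25°) = 0.2783 I₀.
After rotation:
I₁ = I₀ cos²(74° − 20°) = I₀ cos²(54°) = 0.3455 I₀.
I₂ = I₁ cos²(114° − 74°) = 0.3455 I₀ · cos²(40°) = 0.2027 I₀.
I₃ = I₂ cos²(107° − 114°) = 0.2027 I₀ · cos²(7°) = 0.1997 I₀.
Ratio = 0.1997 / 0.2783 = 0.7177.

I_new/I_old ≈ 0.718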